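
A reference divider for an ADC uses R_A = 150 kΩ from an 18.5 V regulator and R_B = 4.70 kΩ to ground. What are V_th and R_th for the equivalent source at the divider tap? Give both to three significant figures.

V_th is the open-circuit tap voltage: 18.5 × 4.70/(150 + 4.70) = 0.562 V.
With the supply zeroed, R_A and R_B appear in parallel from the tap: R_th = R_A‖R_B = (150 × 4.70)/154.7 = 4.56 kΩ.

V_th = 0.562 V, R_th = 4.56 kΩ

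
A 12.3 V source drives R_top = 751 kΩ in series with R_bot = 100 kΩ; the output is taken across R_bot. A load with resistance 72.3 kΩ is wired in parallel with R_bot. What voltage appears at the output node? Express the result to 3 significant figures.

V_out ≈ 0.651 V

The load sits in parallel with R_bot: R_bot‖R_L = (100 × 72.3) / (100 + 72.3) = 41.96 kΩ.
V_out = 12.3 × 41.96 / (751 + 41.96) = 12.3 × 41.96/793.0 = 0.651 V.
(Unloaded it would have been 1.45 V.)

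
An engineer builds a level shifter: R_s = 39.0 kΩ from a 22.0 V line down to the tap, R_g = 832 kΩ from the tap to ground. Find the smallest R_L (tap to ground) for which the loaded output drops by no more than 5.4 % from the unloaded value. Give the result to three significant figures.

Output resistance R_th = R_s‖R_g = (39.0 × 832)/871.0 = 37.25 kΩ.
The fractional drop is R_th/(R_th + R_L); requiring this ≤ 0.0540 gives R_L ≥ R_th(1/0.0540 − 1) = 37.25 × 17.52 = 653 kΩ.

R_L(min) ≈ 653 kΩ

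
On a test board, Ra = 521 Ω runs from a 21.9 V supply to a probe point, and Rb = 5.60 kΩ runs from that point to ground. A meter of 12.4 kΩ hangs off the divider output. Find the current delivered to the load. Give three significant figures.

I_L ≈ 1.56 mA

Rb‖R_L = 3858 Ω; V_out = 21.9 × 3858/4379 = 19.29 V.
I_L = V_out / R_L = 19.29 / 12.4 kΩ = 1.56 mA.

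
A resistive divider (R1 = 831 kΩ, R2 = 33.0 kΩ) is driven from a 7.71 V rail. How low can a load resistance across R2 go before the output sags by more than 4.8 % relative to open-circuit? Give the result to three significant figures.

R_L(min) ≈ 630 kΩ

Output resistance R_th = R1‖R2 = (831 × 33.0)/864.0 = 31.74 kΩ.
The fractional drop is R_th/(R_th + R_L); requiring this ≤ 0.0480 gives R_L ≥ R_th(1/0.0480 − 1) = 31.74 × 19.83 = 630 kΩ.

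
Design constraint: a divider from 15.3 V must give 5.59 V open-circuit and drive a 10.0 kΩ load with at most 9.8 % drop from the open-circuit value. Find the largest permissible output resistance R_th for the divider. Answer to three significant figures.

R_th ≤ 1.09 kΩ

Loading drop = R_th/(R_th + R_L) ≤ 0.0980, so R_th ≤ R_L · ε/(1−ε) = 10.0 kΩ × 0.0980/0.9020 = 1.09 kΩ.
(Any R1, R2 with R2/(R1+R2) = 0.365 and R1‖R2 ≤ 1.09 kΩ will meet the spec.)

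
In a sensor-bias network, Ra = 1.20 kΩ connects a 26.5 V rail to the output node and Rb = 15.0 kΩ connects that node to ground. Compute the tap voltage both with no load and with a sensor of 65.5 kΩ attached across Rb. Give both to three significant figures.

Unloaded: 24.5 V; loaded: 24.1 V

Open-circuit: V = 26.5 × 15.0/(1.20 + 15.0) = 24.5 V.
With the load, Rb becomes Rb‖R_L = 12.20 kΩ, so V = 26.5 × 12.20/13.40 = 24.1 V.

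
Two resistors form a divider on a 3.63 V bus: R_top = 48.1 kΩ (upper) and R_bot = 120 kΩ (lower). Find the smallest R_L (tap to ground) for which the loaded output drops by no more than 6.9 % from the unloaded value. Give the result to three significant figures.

R_L(min) ≈ 463 kΩ

Output resistance R_th = R_top‖R_bot = (48.1 × 120)/168.1 = 34.34 kΩ.
The fractional drop is R_th/(R_th + R_L); requiring this ≤ 0.0690 gives R_L ≥ R_th(1/0.0690 − 1) = 34.34 × 13.49 = 463 kΩ.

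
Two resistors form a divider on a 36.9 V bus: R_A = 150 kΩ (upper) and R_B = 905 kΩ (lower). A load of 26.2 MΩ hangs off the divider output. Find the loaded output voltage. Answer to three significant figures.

V_out ≈ 31.5 V

The load sits in parallel with R_B: R_B‖R_L = (905 × 26200) / (905 + 26200) = 874.8 kΩ.
V_out = 36.9 × 874.8 / (150 + 874.8) = 36.9 × 874.8/1025 = 31.5 V.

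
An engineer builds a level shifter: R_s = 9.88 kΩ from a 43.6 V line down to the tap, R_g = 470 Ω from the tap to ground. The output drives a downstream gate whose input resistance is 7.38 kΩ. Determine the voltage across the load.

The load sits in parallel with R_g: R_g‖R_L = (470 × 7380) / (470 + 7380) = 441.9 Ω.
V_out = 43.6 × 441.9 / (9880 + 441.9) = 43.6 × 441.9/10320 = 1.87 V.

V_out ≈ 1.87 V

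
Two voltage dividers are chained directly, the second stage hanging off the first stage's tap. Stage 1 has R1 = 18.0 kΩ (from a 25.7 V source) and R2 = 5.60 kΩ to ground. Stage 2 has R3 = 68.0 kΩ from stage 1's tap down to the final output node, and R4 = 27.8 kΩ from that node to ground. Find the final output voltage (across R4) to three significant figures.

Stage 2 presents R3+R4 = 95.80 kΩ as a load on stage 1's tap.
Stage 1's lower leg becomes R2‖(R3+R4) = 5.291 kΩ, so V_mid = 25.7 × 5.291/23.29 = 5.838 V.
Stage 2 is itself unloaded: V_out = V_mid × R4/(R3+R4) = 5.838 × 27.8/95.80 = 1.69 V.

V_out ≈ 1.69 V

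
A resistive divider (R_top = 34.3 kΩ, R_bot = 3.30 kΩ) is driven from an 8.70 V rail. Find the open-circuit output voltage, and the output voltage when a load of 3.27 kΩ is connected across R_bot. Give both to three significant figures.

Open-circuit: V = 8.70 × 3.30/(34.3 + 3.30) = 0.764 V.
With the load, R_bot becomes R_bot‖R_L = 1.642 kΩ, so V = 8.70 × 1.642/35.94 = 0.398 V.

Unloaded: 0.764 V; loaded: 0.398 V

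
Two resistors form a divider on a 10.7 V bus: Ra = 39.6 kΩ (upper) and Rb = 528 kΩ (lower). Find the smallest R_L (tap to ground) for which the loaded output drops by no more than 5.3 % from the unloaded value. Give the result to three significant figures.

R_L(min) ≈ 658 kΩ

Output resistance R_th = Ra‖Rb = (39.6 × 528)/567.6 = 36.84 kΩ.
The fractional drop is R_th/(R_th + R_L); requiring this ≤ 0.0530 gives R_L ≥ R_th(1/0.0530 − 1) = 36.84 × 17.87 = 658 kΩ.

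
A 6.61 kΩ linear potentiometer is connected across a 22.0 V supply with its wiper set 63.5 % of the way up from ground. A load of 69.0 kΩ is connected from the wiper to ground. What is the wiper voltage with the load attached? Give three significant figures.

The wiper splits the pot into (1−α)R = 2.413 kΩ above and αR = 4.197 kΩ below.
Lower section ‖ load = 3.957 kΩ.
V_wiper = 22.0 × 3.957/(2.413 + 3.957) = 13.7 V.

V ≈ 13.7 V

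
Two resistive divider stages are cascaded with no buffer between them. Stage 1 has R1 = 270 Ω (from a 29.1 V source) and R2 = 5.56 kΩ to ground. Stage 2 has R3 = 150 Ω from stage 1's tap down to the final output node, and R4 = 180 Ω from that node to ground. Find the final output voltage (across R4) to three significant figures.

Stage 2 presents R3+R4 = 330.0 Ω as a load on stage 1's tap.
Stage 1's lower leg becomes R2‖(R3+R4) = 311.5 Ω, so V_mid = 29.1 × 311.5/581.5 = 15.59 V.
Stage 2 is itself unloaded: V_out = V_mid × R4/(R3+R4) = 15.59 × 180/330.0 = 8.50 V.

V_out ≈ 8.50 V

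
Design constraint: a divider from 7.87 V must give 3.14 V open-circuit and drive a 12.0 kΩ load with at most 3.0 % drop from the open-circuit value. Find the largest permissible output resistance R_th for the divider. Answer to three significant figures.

Loading drop = R_th/(R_th + R_L) ≤ 0.0300, so R_th ≤ R_L · ε/(1−ε) = 12.0 kΩ × 0.0300/0.9700 = 371 Ω.
(Any R1, R2 with R2/(R1+R2) = 0.399 and R1‖R2 ≤ 371 Ω will meet the spec.)

R_th ≤ 371 Ω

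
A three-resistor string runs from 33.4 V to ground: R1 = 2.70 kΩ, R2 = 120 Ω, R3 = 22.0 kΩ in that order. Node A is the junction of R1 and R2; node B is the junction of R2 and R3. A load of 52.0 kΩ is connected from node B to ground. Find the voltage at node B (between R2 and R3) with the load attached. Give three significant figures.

V ≈ 28.2 V

At node B, R3 is in parallel with the load: R3‖R_L = 15460 Ω.
Below node A the resistance is R2 + (R3‖R_L) = 15580 Ω, so V_A = 33.4 × 15580/18280 = 28.47 V.
Then V_B = V_A × (R3‖R_L)/(R2 + R3‖R_L) = 28.47 × 15460/15580 = 28.2 V.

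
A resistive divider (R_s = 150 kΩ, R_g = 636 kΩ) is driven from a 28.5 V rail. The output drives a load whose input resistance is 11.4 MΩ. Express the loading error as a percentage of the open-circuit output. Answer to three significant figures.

1.05 %

The divider's output (Thévenin) resistance is R_s‖R_g = 121.4 kΩ.
Fractional drop under load = R_th/(R_th + R_L) = 121.4 / (121.4 + 11400) = 0.01053.
So the output falls by 1.05 %.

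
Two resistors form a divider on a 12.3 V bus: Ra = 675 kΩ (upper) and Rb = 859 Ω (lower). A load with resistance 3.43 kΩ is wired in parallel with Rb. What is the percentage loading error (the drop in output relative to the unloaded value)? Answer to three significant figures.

Unloaded V = 12.3 × 859/675900 = 0.01563 V.
Loaded: Rb‖R_L = 687.0 Ω, giving V = 12.3 × 687.0/675700 = 0.01251 V.
Drop = (0.01563 − 0.01251) / 0.01563 = 20.0 %.

20.0 %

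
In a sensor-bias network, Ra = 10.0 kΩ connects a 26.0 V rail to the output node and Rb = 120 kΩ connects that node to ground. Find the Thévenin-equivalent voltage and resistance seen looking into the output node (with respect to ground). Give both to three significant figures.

V_th = 24.0 V, R_th = 9.23 kΩ

V_th is the open-circuit tap voltage: 26.0 × 120/(10.0 + 120) = 24.0 V.
With the supply zeroed, Ra and Rb appear in parallel from the tap: R_th = Ra‖Rb = (10.0 × 120)/130.0 = 9.23 kΩ.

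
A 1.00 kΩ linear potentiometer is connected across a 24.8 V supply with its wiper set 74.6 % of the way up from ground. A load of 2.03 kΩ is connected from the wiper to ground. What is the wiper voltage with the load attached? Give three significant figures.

V ≈ 16.9 V

The wiper splits the pot into (1−α)R = 254.0 Ω above and αR = 746.0 Ω below.
Lower section ‖ load = 545.5 Ω.
V_wiper = 24.8 × 545.5/(254.0 + 545.5) = 16.9 V.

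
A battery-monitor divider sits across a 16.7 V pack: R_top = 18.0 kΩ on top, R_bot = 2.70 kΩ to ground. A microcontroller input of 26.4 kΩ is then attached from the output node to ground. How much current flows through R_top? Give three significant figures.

I ≈ 0.817 mA

R_bot‖R_L = 2.449 kΩ, so the source sees R_top + R_bot‖R_L = 20.45 kΩ.
I = 16.7 V / 20.45 kΩ = 0.817 mA.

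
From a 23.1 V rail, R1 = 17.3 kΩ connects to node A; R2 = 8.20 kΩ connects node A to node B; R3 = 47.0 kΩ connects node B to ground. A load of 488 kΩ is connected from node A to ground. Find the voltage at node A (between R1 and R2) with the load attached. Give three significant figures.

Below node A the series string R2+R3 = 55.20 kΩ sits in parallel with the 488 kΩ load: 49.59 kΩ.
V_A = 23.1 × 49.59/(17.3 + 49.59) = 17.1 V.

V ≈ 17.1 V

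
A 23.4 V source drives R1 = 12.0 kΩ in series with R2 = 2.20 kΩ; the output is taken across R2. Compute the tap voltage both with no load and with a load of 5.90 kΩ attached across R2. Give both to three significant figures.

Open-circuit: V = 23.4 × 2.20/(12.0 + 2.20) = 3.63 V.
With the load, R2 becomes R2‖R_L = 1.602 kΩ, so V = 23.4 × 1.602/13.60 = 2.76 V.

Unloaded: 3.63 V; loaded: 2.76 V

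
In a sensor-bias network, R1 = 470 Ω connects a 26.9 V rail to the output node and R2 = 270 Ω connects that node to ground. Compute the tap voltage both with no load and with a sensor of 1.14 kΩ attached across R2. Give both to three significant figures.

Unloaded: 9.81 V; loaded: 8.53 V

Open-circuit: V = 26.9 × 270/(470 + 270) = 9.81 V.
With the load, R2 becomes R2‖R_L = 218.3 Ω, so V = 26.9 × 218.3/688.3 = 8.53 V.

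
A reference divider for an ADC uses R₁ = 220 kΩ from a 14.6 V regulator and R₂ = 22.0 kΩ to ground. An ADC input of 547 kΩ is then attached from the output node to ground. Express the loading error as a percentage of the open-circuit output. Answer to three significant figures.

3.53 %

The divider's output (Thévenin) resistance is R₁‖R₂ = 20.00 kΩ.
Fractional drop under load = R_th/(R_th + R_L) = 20.00 / (20.00 + 547) = 0.03527.
So the output falls by 3.53 %.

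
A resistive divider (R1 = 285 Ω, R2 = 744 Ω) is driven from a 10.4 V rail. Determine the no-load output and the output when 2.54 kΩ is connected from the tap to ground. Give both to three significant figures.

Unloaded: 7.52 V; loaded: 6.96 V

Open-circuit: V = 10.4 × 744/(285 + 744) = 7.52 V.
With the load, R2 becomes R2‖R_L = 575.4 Ω, so V = 10.4 × 575.4/860.4 = 6.96 V.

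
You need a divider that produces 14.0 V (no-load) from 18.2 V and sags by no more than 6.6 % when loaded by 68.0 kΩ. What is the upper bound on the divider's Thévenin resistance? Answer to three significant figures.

R_th ≤ 4.81 kΩ

Loading drop = R_th/(R_th + R_L) ≤ 0.0660, so R_th ≤ R_L · ε/(1−ε) = 68.0 kΩ × 0.0660/0.9340 = 4.81 kΩ.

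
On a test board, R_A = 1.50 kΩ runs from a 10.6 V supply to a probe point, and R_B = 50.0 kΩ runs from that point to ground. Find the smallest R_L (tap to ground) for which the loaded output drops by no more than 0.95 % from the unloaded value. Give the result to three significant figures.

R_L(min) ≈ 152 kΩ

Output resistance R_th = R_A‖R_B = (1.50 × 50.0)/51.50 = 1.456 kΩ.
The fractional drop is R_th/(R_th + R_L); requiring this ≤ 0.00950 gives R_L ≥ R_th(1/0.00950 − 1) = 1.456 × 104.3 = 152 kΩ.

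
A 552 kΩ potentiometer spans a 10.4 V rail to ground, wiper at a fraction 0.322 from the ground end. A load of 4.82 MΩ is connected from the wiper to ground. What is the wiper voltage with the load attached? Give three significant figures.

V ≈ 3.27 V

The wiper splits the pot into (1−α)R = 374.3 kΩ above and αR = 177.7 kΩ below.
Lower section ‖ load = 171.4 kΩ.
V_wiper = 10.4 × 171.4/(374.3 + 171.4) = 3.27 V.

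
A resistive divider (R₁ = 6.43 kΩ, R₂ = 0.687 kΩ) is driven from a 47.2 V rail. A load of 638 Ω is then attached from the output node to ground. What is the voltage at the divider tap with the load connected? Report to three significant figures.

V_out ≈ 2.31 V

The load sits in parallel with R₂: R₂‖R_L = (687 × 638) / (687 + 638) = 330.8 Ω.
V_out = 47.2 × 330.8 / (6430 + 330.8) = 47.2 × 330.8/6761 = 2.31 V.
(Unloaded it would have been 4.56 V.)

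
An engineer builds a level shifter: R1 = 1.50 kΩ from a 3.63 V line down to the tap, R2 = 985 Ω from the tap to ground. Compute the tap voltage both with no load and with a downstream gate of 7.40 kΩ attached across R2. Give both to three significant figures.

Unloaded: 1.44 V; loaded: 1.33 V

Open-circuit: V = 3.63 × 985/(1500 + 985) = 1.44 V.
With the load, R2 becomes R2‖R_L = 869.3 Ω, so V = 3.63 × 869.3/2369 = 1.33 V.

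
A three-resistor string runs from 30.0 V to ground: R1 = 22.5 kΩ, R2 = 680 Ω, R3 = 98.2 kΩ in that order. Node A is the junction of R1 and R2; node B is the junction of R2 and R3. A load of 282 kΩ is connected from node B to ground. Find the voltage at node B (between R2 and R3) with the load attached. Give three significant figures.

At node B, R3 is in parallel with the load: R3‖R_L = 72840 Ω.
Below node A the resistance is R2 + (R3‖R_L) = 73520 Ω, so V_A = 30.0 × 73520/96020 = 22.97 V.
Then V_B = V_A × (R3‖R_L)/(R2 + R3‖R_L) = 22.97 × 72840/73520 = 22.8 V.

V ≈ 22.8 V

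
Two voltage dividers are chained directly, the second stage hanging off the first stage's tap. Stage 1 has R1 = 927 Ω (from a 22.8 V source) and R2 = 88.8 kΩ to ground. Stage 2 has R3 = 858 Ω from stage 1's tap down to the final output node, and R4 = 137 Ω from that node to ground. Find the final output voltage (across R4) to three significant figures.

Stage 2 presents R3+R4 = 995.0 Ω as a load on stage 1's tap.
Stage 1's lower leg becomes R2‖(R3+R4) = 984.0 Ω, so V_mid = 22.8 × 984.0/1911 = 11.74 V.
Stage 2 is itself unloaded: V_out = V_mid × R4/(R3+R4) = 11.74 × 137/995.0 = 1.62 V.

V_out ≈ 1.62 V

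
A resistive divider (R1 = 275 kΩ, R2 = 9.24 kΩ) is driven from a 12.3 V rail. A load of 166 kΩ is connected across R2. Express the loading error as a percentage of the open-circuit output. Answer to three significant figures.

The divider's output (Thévenin) resistance is R1‖R2 = 8.940 kΩ.
Fractional drop under load = R_th/(R_th + R_L) = 8.940 / (8.940 + 166) = 0.05110.
So the output falls by 5.11 %.

5.11 %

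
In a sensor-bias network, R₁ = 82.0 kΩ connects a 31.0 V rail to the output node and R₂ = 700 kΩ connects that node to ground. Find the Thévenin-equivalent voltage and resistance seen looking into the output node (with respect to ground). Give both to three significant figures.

V_th = 27.7 V, R_th = 73.4 kΩ

V_th is the open-circuit tap voltage: 31.0 × 700/(82.0 + 700) = 27.7 V.
With the supply zeroed, R₁ and R₂ appear in parallel from the tap: R_th = R₁‖R₂ = (82.0 × 700)/782.0 = 73.4 kΩ.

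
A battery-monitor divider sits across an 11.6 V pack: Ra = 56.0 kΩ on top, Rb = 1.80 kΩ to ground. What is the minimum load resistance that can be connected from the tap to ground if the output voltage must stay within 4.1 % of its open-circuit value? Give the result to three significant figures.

Output resistance R_th = Ra‖Rb = (56.0 × 1.80)/57.80 = 1.744 kΩ.
The fractional drop is R_th/(R_th + R_L); requiring this ≤ 0.0410 gives R_L ≥ R_th(1/0.0410 − 1) = 1.744 × 23.39 = 40.8 kΩ.

R_L(min) ≈ 40.8 kΩ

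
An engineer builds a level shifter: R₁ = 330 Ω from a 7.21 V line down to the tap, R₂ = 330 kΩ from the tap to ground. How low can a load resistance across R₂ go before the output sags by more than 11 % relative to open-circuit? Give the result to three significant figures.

Output resistance R_th = R₁‖R₂ = (330 × 330000)/330300 = 329.7 Ω.
The fractional drop is R_th/(R_th + R_L); requiring this ≤ 0.110 gives R_L ≥ R_th(1/0.110 − 1) = 329.7 × 8.091 = 2.67 kΩ.

R_L(min) ≈ 2.67 kΩ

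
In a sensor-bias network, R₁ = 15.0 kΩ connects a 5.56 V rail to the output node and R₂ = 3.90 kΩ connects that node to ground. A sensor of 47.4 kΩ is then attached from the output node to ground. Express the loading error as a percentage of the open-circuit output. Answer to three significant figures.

6.13 %

The divider's output (Thévenin) resistance is R₁‖R₂ = 3.095 kΩ.
Fractional drop under load = R_th/(R_th + R_L) = 3.095 / (3.095 + 47.4) = 0.06130.
So the output falls by 6.13 %.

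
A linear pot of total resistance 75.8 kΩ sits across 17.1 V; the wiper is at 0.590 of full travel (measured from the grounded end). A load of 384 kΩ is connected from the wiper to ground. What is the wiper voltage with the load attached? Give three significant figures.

The wiper splits the pot into (1−α)R = 31.08 kΩ above and αR = 44.72 kΩ below.
Lower section ‖ load = 40.06 kΩ.
V_wiper = 17.1 × 40.06/(31.08 + 40.06) = 9.63 V.

V ≈ 9.63 V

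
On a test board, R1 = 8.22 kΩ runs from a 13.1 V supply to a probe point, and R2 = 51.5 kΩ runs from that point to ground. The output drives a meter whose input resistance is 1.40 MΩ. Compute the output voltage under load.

The load sits in parallel with R2: R2‖R_L = (51.5 × 1400) / (51.5 + 1400) = 49.67 kΩ.
V_out = 13.1 × 49.67 / (8.22 + 49.67) = 13.1 × 49.67/57.89 = 11.2 V.
(Unloaded it would have been 11.3 V.)

V_out ≈ 11.2 V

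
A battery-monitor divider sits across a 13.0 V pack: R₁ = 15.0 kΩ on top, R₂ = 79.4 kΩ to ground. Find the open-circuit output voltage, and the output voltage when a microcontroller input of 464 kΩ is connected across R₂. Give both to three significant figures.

Unloaded: 10.9 V; loaded: 10.6 V

Open-circuit: V = 13.0 × 79.4/(15.0 + 79.4) = 10.9 V.
With the load, R₂ becomes R₂‖R_L = 67.80 kΩ, so V = 13.0 × 67.80/82.80 = 10.6 V.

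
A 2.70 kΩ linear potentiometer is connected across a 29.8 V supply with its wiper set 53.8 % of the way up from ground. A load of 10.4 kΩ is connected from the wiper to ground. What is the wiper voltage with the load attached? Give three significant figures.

The wiper splits the pot into (1−α)R = 1.247 kΩ above and αR = 1.453 kΩ below.
Lower section ‖ load = 1.275 kΩ.
V_wiper = 29.8 × 1.275/(1.247 + 1.275) = 15.1 V.

V ≈ 15.1 V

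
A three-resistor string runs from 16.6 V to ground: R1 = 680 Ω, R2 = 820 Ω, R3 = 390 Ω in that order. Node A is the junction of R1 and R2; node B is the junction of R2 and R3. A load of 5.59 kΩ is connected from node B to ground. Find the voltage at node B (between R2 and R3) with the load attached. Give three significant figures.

V ≈ 3.25 V

At node B, R3 is in parallel with the load: R3‖R_L = 364.6 Ω.
Below node A the resistance is R2 + (R3‖R_L) = 1185 Ω, so V_A = 16.6 × 1185/1865 = 10.55 V.
Then V_B = V_A × (R3‖R_L)/(R2 + R3‖R_L) = 10.55 × 364.6/1185 = 3.25 V.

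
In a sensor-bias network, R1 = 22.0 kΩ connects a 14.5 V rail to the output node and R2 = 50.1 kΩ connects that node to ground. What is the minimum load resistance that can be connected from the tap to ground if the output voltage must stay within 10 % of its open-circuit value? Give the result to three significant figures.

Output resistance R_th = R1‖R2 = (22.0 × 50.1)/72.10 = 15.29 kΩ.
The fractional drop is R_th/(R_th + R_L); requiring this ≤ 0.100 gives R_L ≥ R_th(1/0.100 − 1) = 15.29 × 9.000 = 138 kΩ.

R_L(min) ≈ 138 kΩ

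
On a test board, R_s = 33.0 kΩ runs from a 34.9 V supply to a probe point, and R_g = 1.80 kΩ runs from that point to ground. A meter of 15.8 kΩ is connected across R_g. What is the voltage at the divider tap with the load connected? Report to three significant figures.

V_out ≈ 1.63 V

The load sits in parallel with R_g: R_g‖R_L = (1.80 × 15.8) / (1.80 + 15.8) = 1.616 kΩ.
V_out = 34.9 × 1.616 / (33.0 + 1.616) = 34.9 × 1.616/34.62 = 1.63 V.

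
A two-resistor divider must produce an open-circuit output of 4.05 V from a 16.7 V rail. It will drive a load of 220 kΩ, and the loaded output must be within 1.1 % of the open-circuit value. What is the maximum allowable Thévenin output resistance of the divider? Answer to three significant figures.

R_th ≤ 2.45 kΩ

Loading drop = R_th/(R_th + R_L) ≤ 0.0110, so R_th ≤ R_L · ε/(1−ε) = 220 kΩ × 0.0110/0.9890 = 2.45 kΩ.
(Any R1, R2 with R2/(R1+R2) = 0.243 and R1‖R2 ≤ 2.45 kΩ will meet the spec.)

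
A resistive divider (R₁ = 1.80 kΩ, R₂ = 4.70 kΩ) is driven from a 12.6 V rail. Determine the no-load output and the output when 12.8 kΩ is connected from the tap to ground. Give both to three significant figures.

Unloaded: 9.11 V; loaded: 8.27 V

Open-circuit: V = 12.6 × 4.70/(1.80 + 4.70) = 9.11 V.
With the load, R₂ becomes R₂‖R_L = 3.438 kΩ, so V = 12.6 × 3.438/5.238 = 8.27 V.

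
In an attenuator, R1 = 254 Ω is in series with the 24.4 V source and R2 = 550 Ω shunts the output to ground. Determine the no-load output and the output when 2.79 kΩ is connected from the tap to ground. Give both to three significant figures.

Open-circuit: V = 24.4 × 550/(254 + 550) = 16.7 V.
With the load, R2 becomes R2‖R_L = 459.4 Ω, so V = 24.4 × 459.4/713.4 = 15.7 V.

Unloaded: 16.7 V; loaded: 15.7 V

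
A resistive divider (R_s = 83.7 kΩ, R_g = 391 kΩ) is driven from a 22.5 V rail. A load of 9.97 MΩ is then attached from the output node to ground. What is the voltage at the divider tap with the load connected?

The load sits in parallel with R_g: R_g‖R_L = (391 × 9970) / (391 + 9970) = 376.2 kΩ.
V_out = 22.5 × 376.2 / (83.7 + 376.2) = 22.5 × 376.2/459.9 = 18.4 V.
(Unloaded it would have been 18.5 V.)

V_out ≈ 18.4 V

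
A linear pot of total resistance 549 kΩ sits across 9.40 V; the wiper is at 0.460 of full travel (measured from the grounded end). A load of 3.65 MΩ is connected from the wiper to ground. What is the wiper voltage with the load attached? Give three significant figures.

The wiper splits the pot into (1−α)R = 296.5 kΩ above and αR = 252.5 kΩ below.
Lower section ‖ load = 236.2 kΩ.
V_wiper = 9.40 × 236.2/(296.5 + 236.2) = 4.17 V.

V ≈ 4.17 V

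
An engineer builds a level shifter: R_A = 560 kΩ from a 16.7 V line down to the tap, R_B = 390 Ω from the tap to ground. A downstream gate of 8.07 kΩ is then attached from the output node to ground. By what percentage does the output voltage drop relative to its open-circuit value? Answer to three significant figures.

The divider's output (Thévenin) resistance is R_A‖R_B = 389.7 Ω.
Fractional drop under load = R_th/(R_th + R_L) = 389.7 / (389.7 + 8070) = 0.04607.
So the output falls by 4.61 %.

4.61 %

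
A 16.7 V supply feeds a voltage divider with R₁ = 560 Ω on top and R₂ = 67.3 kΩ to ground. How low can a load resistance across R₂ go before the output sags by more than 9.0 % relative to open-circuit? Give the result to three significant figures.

Output resistance R_th = R₁‖R₂ = (560 × 67300)/67860 = 555.4 Ω.
The fractional drop is R_th/(R_th + R_L); requiring this ≤ 0.0900 gives R_L ≥ R_th(1/0.0900 − 1) = 555.4 × 10.11 = 5.62 kΩ.

R_L(min) ≈ 5.62 kΩ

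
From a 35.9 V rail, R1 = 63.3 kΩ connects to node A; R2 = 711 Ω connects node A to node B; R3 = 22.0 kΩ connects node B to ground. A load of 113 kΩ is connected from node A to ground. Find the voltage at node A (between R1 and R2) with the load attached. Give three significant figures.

V ≈ 8.26 V

Below node A the series string R2+R3 = 22710 Ω sits in parallel with the 113000 Ω load: 18910 Ω.
V_A = 35.9 × 18910/(63300 + 18910) = 8.26 V.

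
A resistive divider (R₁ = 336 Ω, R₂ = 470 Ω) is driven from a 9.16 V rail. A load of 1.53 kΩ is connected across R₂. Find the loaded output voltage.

V_out ≈ 4.74 V

The load sits in parallel with R₂: R₂‖R_L = (470 × 1530) / (470 + 1530) = 359.6 Ω.
V_out = 9.16 × 359.6 / (336 + 359.6) = 9.16 × 359.6/695.5 = 4.74 V.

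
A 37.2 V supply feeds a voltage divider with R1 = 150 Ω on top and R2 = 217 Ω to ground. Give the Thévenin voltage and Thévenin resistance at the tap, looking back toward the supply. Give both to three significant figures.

V_th = 22.0 V, R_th = 88.7 Ω

V_th is the open-circuit tap voltage: 37.2 × 217/(150 + 217) = 22.0 V.
With the supply zeroed, R1 and R2 appear in parallel from the tap: R_th = R1‖R2 = (150 × 217)/367.0 = 88.7 Ω.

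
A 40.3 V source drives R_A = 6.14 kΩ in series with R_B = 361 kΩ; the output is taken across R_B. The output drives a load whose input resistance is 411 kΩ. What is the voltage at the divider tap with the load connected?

The load sits in parallel with R_B: R_B‖R_L = (361 × 411) / (361 + 411) = 192.2 kΩ.
V_out = 40.3 × 192.2 / (6.14 + 192.2) = 40.3 × 192.2/198.3 = 39.1 V.
(Unloaded it would have been 39.6 V.)

V_out ≈ 39.1 V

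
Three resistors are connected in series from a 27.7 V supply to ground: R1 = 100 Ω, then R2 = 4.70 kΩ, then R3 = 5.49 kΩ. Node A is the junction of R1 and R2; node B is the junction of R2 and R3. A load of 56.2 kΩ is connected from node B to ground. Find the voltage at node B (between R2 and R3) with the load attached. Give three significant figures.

At node B, R3 is in parallel with the load: R3‖R_L = 5001 Ω.
Below node A the resistance is R2 + (R3‖R_L) = 9701 Ω, so V_A = 27.7 × 9701/9801 = 27.42 V.
Then V_B = V_A × (R3‖R_L)/(R2 + R3‖R_L) = 27.42 × 5001/9701 = 14.1 V.

V ≈ 14.1 V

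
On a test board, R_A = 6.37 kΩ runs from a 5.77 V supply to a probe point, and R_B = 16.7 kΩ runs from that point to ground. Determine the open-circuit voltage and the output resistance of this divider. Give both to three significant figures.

V_th = 4.18 V, R_th = 4.61 kΩ

V_th is the open-circuit tap voltage: 5.77 × 16.7/(6.37 + 16.7) = 4.18 V.
With the supply zeroed, R_A and R_B appear in parallel from the tap: R_th = R_A‖R_B = (6.37 × 16.7)/23.07 = 4.61 kΩ.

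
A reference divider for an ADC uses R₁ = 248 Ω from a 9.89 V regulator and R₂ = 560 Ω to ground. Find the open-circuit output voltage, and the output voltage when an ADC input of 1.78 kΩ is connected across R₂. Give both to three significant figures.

Open-circuit: V = 9.89 × 560/(248 + 560) = 6.85 V.
With the load, R₂ becomes R₂‖R_L = 426.0 Ω, so V = 9.89 × 426.0/674.0 = 6.25 V.

Unloaded: 6.85 V; loaded: 6.25 V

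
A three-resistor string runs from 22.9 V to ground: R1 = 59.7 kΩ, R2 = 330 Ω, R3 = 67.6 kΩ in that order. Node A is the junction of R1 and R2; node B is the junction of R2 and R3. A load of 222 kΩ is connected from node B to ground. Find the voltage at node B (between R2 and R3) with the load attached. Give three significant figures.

At node B, R3 is in parallel with the load: R3‖R_L = 51820 Ω.
Below node A the resistance is R2 + (R3‖R_L) = 52150 Ω, so V_A = 22.9 × 52150/111900 = 10.68 V.
Then V_B = V_A × (R3‖R_L)/(R2 + R3‖R_L) = 10.68 × 51820/52150 = 10.6 V.

V ≈ 10.6 V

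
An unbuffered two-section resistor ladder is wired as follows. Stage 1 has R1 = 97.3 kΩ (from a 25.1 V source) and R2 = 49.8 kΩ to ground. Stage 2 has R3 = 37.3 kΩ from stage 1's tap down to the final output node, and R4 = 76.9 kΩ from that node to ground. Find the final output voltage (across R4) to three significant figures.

V_out ≈ 4.44 V

Stage 2 presents R3+R4 = 114.2 kΩ as a load on stage 1's tap.
Stage 1's lower leg becomes R2‖(R3+R4) = 34.68 kΩ, so V_mid = 25.1 × 34.68/132.0 = 6.595 V.
Stage 2 is itself unloaded: V_out = V_mid × R4/(R3+R4) = 6.595 × 76.9/114.2 = 4.44 V.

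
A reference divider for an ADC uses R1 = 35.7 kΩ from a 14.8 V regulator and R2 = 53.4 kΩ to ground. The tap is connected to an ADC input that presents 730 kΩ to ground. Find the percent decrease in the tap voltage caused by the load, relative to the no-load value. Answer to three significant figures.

The divider's output (Thévenin) resistance is R1‖R2 = 21.40 kΩ.
Fractional drop under load = R_th/(R_th + R_L) = 21.40 / (21.40 + 730) = 0.02847.
So the output falls by 2.85 %.

2.85 %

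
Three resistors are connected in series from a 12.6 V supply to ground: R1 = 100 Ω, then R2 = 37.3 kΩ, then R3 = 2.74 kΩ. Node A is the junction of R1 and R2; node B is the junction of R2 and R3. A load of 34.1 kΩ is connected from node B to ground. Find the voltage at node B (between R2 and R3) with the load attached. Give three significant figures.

At node B, R3 is in parallel with the load: R3‖R_L = 2536 Ω.
Below node A the resistance is R2 + (R3‖R_L) = 39840 Ω, so V_A = 12.6 × 39840/39940 = 12.57 V.
Then V_B = V_A × (R3‖R_L)/(R2 + R3‖R_L) = 12.57 × 2536/39840 = 0.800 V.

V ≈ 0.800 V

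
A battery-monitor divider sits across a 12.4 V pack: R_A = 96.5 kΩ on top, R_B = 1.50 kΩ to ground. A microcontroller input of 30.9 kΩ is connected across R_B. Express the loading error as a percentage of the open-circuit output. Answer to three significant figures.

The divider's output (Thévenin) resistance is R_A‖R_B = 1.477 kΩ.
Fractional drop under load = R_th/(R_th + R_L) = 1.477 / (1.477 + 30.9) = 0.04562.
So the output falls by 4.56 %.

4.56 %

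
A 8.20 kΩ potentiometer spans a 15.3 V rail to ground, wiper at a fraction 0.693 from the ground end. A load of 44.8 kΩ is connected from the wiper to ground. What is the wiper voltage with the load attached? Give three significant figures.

V ≈ 10.2 V

The wiper splits the pot into (1−α)R = 2.517 kΩ above and αR = 5.683 kΩ below.
Lower section ‖ load = 5.043 kΩ.
V_wiper = 15.3 × 5.043/(2.517 + 5.043) = 10.2 V.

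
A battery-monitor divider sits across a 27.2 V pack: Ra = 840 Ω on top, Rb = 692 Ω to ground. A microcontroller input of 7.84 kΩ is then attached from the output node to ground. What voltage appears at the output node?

V_out ≈ 11.7 V

The load sits in parallel with Rb: Rb‖R_L = (692 × 7840) / (692 + 7840) = 635.9 Ω.
V_out = 27.2 × 635.9 / (840 + 635.9) = 27.2 × 635.9/1476 = 11.7 V.
(Unloaded it would have been 12.3 V.)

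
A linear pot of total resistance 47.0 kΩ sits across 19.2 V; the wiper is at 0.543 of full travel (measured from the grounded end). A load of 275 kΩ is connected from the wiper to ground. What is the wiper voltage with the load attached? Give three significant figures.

V ≈ 10.0 V

The wiper splits the pot into (1−α)R = 21.48 kΩ above and αR = 25.52 kΩ below.
Lower section ‖ load = 23.35 kΩ.
V_wiper = 19.2 × 23.35/(21.48 + 23.35) = 10.0 V.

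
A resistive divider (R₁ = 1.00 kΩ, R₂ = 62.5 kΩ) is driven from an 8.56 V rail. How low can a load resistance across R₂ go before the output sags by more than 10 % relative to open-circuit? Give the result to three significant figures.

Output resistance R_th = R₁‖R₂ = (1000 × 62500)/63500 = 984.3 Ω.
The fractional drop is R_th/(R_th + R_L); requiring this ≤ 0.100 gives R_L ≥ R_th(1/0.100 − 1) = 984.3 × 9.000 = 8.86 kΩ.

R_L(min) ≈ 8.86 kΩ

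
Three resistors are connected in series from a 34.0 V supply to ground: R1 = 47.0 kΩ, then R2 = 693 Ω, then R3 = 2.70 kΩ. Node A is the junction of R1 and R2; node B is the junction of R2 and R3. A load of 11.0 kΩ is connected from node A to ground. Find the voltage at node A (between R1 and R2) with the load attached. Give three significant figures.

Below node A the series string R2+R3 = 3393 Ω sits in parallel with the 11000 Ω load: 2593 Ω.
V_A = 34.0 × 2593/(47000 + 2593) = 1.78 V.

V ≈ 1.78 V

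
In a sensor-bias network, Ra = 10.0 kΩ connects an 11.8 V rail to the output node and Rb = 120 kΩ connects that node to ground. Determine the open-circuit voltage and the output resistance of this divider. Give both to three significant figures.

V_th = 10.9 V, R_th = 9.23 kΩ

V_th is the open-circuit tap voltage: 11.8 × 120/(10.0 + 120) = 10.9 V.
With the supply zeroed, Ra and Rb appear in parallel from the tap: R_th = Ra‖Rb = (10.0 × 120)/130.0 = 9.23 kΩ.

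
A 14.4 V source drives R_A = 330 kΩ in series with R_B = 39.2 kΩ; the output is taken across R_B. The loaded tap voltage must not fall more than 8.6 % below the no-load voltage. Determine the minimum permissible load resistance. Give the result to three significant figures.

Output resistance R_th = R_A‖R_B = (330 × 39.2)/369.2 = 35.04 kΩ.
The fractional drop is R_th/(R_th + R_L); requiring this ≤ 0.0860 gives R_L ≥ R_th(1/0.0860 − 1) = 35.04 × 10.63 = 372 kΩ.

R_L(min) ≈ 372 kΩ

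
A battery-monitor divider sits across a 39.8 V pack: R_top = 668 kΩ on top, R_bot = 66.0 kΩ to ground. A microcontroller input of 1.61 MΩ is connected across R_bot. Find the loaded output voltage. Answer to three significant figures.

V_out ≈ 3.45 V

The load sits in parallel with R_bot: R_bot‖R_L = (66.0 × 1610) / (66.0 + 1610) = 63.40 kΩ.
V_out = 39.8 × 63.40 / (668 + 63.40) = 39.8 × 63.40/731.4 = 3.45 V.
(Unloaded it would have been 3.58 V.)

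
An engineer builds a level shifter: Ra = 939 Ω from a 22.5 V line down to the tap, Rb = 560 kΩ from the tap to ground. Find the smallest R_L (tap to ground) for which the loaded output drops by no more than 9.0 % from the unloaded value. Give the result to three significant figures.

R_L(min) ≈ 9.48 kΩ

Output resistance R_th = Ra‖Rb = (939 × 560000)/560900 = 937.4 Ω.
The fractional drop is R_th/(R_th + R_L); requiring this ≤ 0.0900 gives R_L ≥ R_th(1/0.0900 − 1) = 937.4 × 10.11 = 9.48 kΩ.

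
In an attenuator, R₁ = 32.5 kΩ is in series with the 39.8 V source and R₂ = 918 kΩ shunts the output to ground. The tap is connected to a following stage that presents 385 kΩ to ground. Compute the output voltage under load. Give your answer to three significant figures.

The load sits in parallel with R₂: R₂‖R_L = (918 × 385) / (918 + 385) = 271.2 kΩ.
V_out = 39.8 × 271.2 / (32.5 + 271.2) = 39.8 × 271.2/303.7 = 35.5 V.
(Unloaded it would have been 38.4 V.)

V_out ≈ 35.5 V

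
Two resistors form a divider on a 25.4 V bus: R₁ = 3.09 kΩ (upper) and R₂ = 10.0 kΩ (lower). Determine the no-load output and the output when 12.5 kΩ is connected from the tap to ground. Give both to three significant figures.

Open-circuit: V = 25.4 × 10.0/(3.09 + 10.0) = 19.4 V.
With the load, R₂ becomes R₂‖R_L = 5.556 kΩ, so V = 25.4 × 5.556/8.646 = 16.3 V.

Unloaded: 19.4 V; loaded: 16.3 V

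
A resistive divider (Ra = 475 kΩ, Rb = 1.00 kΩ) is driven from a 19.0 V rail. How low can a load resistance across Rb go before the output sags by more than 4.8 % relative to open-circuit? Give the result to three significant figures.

R_L(min) ≈ 19.8 kΩ

Output resistance R_th = Ra‖Rb = (475000 × 1000)/476000 = 997.9 Ω.
The fractional drop is R_th/(R_th + R_L); requiring this ≤ 0.0480 gives R_L ≥ R_th(1/0.0480 − 1) = 997.9 × 19.83 = 19.8 kΩ.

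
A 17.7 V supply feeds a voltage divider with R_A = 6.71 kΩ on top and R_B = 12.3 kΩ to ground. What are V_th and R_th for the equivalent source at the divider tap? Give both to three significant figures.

V_th is the open-circuit tap voltage: 17.7 × 12.3/(6.71 + 12.3) = 11.5 V.
With the supply zeroed, R_A and R_B appear in parallel from the tap: R_th = R_A‖R_B = (6.71 × 12.3)/19.01 = 4.34 kΩ.

V_th = 11.5 V, R_th = 4.34 kΩ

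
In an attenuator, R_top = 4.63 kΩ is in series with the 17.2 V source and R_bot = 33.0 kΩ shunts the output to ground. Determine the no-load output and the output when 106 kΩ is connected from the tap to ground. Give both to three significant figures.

Unloaded: 15.1 V; loaded: 14.5 V

Open-circuit: V = 17.2 × 33.0/(4.63 + 33.0) = 15.1 V.
With the load, R_bot becomes R_bot‖R_L = 25.17 kΩ, so V = 17.2 × 25.17/29.80 = 14.5 V.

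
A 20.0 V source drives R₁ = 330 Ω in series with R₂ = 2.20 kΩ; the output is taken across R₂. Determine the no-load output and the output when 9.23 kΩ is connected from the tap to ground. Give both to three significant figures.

Unloaded: 17.4 V; loaded: 16.9 V

Open-circuit: V = 20.0 × 2200/(330 + 2200) = 17.4 V.
With the load, R₂ becomes R₂‖R_L = 1777 Ω, so V = 20.0 × 1777/2107 = 16.9 V.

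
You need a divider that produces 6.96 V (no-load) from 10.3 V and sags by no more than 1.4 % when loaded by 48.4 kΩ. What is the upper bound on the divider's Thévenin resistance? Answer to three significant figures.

Loading drop = R_th/(R_th + R_L) ≤ 0.0140, so R_th ≤ R_L · ε/(1−ε) = 48.4 kΩ × 0.0140/0.9860 = 687 Ω.
(Any R1, R2 with R2/(R1+R2) = 0.676 and R1‖R2 ≤ 687 Ω will meet the spec.)

R_th ≤ 687 Ω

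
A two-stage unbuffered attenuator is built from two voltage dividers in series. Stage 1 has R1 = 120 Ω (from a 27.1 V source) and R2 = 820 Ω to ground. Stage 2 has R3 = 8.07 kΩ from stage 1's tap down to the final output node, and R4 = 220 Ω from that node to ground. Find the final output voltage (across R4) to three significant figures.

V_out ≈ 0.620 V

Stage 2 presents R3+R4 = 8290 Ω as a load on stage 1's tap.
Stage 1's lower leg becomes R2‖(R3+R4) = 746.2 Ω, so V_mid = 27.1 × 746.2/866.2 = 23.35 V.
Stage 2 is itself unloaded: V_out = V_mid × R4/(R3+R4) = 23.35 × 220/8290 = 0.620 V.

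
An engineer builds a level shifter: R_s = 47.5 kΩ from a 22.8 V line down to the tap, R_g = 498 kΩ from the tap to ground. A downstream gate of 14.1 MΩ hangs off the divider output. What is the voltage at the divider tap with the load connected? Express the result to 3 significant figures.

V_out ≈ 20.8 V

The load sits in parallel with R_g: R_g‖R_L = (498 × 14100) / (498 + 14100) = 481.0 kΩ.
V_out = 22.8 × 481.0 / (47.5 + 481.0) = 22.8 × 481.0/528.5 = 20.8 V.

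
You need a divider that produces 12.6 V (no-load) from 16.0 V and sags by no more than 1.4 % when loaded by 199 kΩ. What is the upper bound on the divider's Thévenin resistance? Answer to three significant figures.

Loading drop = R_th/(R_th + R_L) ≤ 0.0140, so R_th ≤ R_L · ε/(1−ε) = 199 kΩ × 0.0140/0.9860 = 2.83 kΩ.

R_th ≤ 2.83 kΩ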